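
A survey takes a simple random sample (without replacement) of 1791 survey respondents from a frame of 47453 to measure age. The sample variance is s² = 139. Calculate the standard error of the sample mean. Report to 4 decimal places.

0.2733

Under SRS without replacement, Var(ȳ) = (1 − f)·s²/n with f = n/N = 1791/47453 = 0.03774261.
Var(ȳ) = (1 − 0.03774261)·139/1791 = 0.96225739·0.077610274 = 0.074681059.
SE(ȳ) = √(0.074681059) = 0.2733.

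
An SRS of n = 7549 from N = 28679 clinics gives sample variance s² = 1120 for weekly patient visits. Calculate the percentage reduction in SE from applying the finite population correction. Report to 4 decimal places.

14.1643

f = n/N = 7549/28679 = 0.26322396.
SE_no-fpc = √(s²/n) = 0.38518051; SE_fpc = √((1−f)s²/n) = 0.33062223.
Ratio = √(1−f) = 0.85835659. Reduction = 100·(1 − 0.85835659) = 14.1643%.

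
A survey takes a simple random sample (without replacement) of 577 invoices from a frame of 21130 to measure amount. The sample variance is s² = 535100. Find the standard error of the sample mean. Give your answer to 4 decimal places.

Under SRS without replacement, Var(ȳ) = (1 − f)·s²/n with f = n/N = 577/21130 = 0.02730715.
Var(ȳ) = (1 − 0.02730715)·535100/577 = 0.97269285·927.38302 = 902.05883.
SE(ȳ) = √(902.05883) = 30.0343.

30.0343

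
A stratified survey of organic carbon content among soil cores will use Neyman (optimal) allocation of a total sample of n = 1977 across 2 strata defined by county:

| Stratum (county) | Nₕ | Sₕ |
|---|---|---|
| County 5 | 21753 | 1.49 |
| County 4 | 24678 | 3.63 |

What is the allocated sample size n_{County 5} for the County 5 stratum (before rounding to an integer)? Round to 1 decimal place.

525.3

Neyman allocation: nₕ = n·NₕSₕ / Σⱼ NⱼSⱼ.
Σ NⱼSⱼ = 21753·1.49 + 24678·3.63 = 121993.11.
n_{County 5} = 1977·21753·1.49 / 121993.11 = 525.3.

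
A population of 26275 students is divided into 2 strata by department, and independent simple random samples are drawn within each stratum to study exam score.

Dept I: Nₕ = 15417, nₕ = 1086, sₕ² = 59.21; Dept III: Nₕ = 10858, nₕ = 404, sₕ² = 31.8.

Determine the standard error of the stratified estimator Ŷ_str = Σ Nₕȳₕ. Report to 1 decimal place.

4580.5

Var(Ŷ_str) = Σₕ Nₕ²(1 − fₕ)sₕ²/nₕ.
Dept I: 15417²·(1 − 1086/15417)·59.21/1086 = 1.2045965 × 10^7.
Dept III: 10858²·(1 − 404/10858)·31.8/404 = 8.9346612 × 10^6.
Sum = 2.0980626 × 10^7.
SE = √(2.0980626 × 10^7) = 4580.5.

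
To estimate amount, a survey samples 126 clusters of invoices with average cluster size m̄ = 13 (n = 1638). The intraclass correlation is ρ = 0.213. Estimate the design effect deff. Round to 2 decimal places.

3.56

deff = 1 + (13 − 1)·0.213 = 1 + 2.556 = 3.556.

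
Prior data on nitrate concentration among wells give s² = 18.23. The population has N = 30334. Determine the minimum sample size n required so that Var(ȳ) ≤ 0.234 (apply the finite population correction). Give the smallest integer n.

Without fpc, n₀ = s²/D = 18.23/0.234 = 77.9060.
With fpc, (1 − n/N)·s²/n ≤ D requires n ≥ n₀/(1 + n₀/N) = 77.9060/(1 + 77.9060/30334) = 77.7064.
Rounding up, n = 78.

78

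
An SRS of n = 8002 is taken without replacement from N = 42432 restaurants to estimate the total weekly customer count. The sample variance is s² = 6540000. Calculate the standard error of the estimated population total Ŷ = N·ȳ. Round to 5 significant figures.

1.0927 × 10^6

Var(Ŷ) = N²·Var(ȳ) = N²·(1 − n/N)·s²/n.
f = 8002/42432 = 0.18858409; Var(ȳ) = 0.81141591·6540000/8002 = 663.16672.
Var(Ŷ) = 42432² · 663.16672 = 1.1940149 × 10^12.
SE(Ŷ) = √(1.1940149 × 10^12) = 1.0927 × 10^6.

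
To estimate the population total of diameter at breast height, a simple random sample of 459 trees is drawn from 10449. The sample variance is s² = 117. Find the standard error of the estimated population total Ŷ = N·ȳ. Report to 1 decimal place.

Var(Ŷ) = N²·Var(ȳ) = N²·(1 − n/N)·s²/n.
f = 459/10449 = 0.04392765; Var(ȳ) = 0.95607235·117/459 = 0.24370472.
Var(Ŷ) = 10449² · 0.24370472 = 2.6608072 × 10^7.
SE(Ŷ) = √(2.6608072 × 10^7) = 5158.3.

5158.3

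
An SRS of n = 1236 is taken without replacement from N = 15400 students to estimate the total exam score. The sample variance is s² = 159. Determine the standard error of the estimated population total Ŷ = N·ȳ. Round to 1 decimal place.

Var(Ŷ) = N²·Var(ȳ) = N²·(1 − n/N)·s²/n.
f = 1236/15400 = 0.08025974; Var(ȳ) = 0.91974026·159/1236 = 0.1183161.
Var(Ŷ) = 15400² · 0.1183161 = 2.8059846 × 10^7.
SE(Ŷ) = √(2.8059846 × 10^7) = 5297.2.

5297.2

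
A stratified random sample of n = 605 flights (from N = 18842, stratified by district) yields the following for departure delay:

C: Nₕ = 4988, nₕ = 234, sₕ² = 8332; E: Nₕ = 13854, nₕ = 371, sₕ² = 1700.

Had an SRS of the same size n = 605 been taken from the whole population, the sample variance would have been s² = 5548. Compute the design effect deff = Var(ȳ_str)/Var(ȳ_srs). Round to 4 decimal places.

0.5396

Var(ȳ_str) = Σ Wₕ²(1−fₕ)sₕ²/nₕ with Wₕ = Nₕ/18842:
  C: (4988/18842)²·(1−234/4988)·8332/234 = 2.3782912
  E: (13854/18842)²·(1−371/13854)·1700/371 = 2.4109196
  → Var(ȳ_str) = 4.7892108.
Var(ȳ_srs) = (1 − 605/18842)·5548/605 = 8.8757994.
deff = 4.7892108 / 8.8757994 = 0.5396.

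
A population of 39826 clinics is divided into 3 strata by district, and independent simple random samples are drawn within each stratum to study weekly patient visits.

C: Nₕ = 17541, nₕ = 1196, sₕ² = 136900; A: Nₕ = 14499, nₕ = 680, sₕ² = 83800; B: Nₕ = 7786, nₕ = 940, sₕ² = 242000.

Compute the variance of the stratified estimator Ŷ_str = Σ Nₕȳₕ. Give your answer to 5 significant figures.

7.1232 × 10^10

Var(Ŷ_str) = Σₕ Nₕ²(1 − fₕ)sₕ²/nₕ.
C: 17541²·(1 − 1196/17541)·136900/1196 = 3.2817957 × 10^10.
A: 14499²·(1 − 680/14499)·83800/680 = 2.4691631 × 10^10.
B: 7786²·(1 − 940/7786)·242000/940 = 1.3722676 × 10^10.
Sum = 7.1232264 × 10^10.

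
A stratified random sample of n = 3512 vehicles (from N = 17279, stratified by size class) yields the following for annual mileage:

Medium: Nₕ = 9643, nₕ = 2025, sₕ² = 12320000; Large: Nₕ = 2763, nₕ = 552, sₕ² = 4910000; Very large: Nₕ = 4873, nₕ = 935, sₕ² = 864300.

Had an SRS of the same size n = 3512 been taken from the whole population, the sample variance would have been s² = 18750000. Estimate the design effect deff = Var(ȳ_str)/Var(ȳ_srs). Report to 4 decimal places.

0.4087

Var(ȳ_str) = Σ Wₕ²(1−fₕ)sₕ²/nₕ with Wₕ = Nₕ/17279:
  Medium: (9643/17279)²·(1−2025/9643)·12320000/2025 = 1496.9304
  Large: (2763/17279)²·(1−552/2763)·4910000/552 = 182.00144
  Very large: (4873/17279)²·(1−935/4873)·864300/935 = 59.413866
  → Var(ȳ_str) = 1738.3457.
Var(ȳ_srs) = (1 − 3512/17279)·18750000/3512 = 4253.706.
deff = 1738.3457 / 4253.706 = 0.4087.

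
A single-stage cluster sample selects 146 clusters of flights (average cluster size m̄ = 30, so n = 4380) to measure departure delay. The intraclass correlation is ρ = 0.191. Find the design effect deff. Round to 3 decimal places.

deff = 1 + (30 − 1)·0.191 = 1 + 5.539 = 6.539.

6.539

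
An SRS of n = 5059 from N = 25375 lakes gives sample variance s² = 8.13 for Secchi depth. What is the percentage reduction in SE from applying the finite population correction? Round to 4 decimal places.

f = n/N = 5059/25375 = 0.19936946.
SE_no-fpc = √(s²/n) = 0.040087866; SE_fpc = √((1−f)s²/n) = 0.035869805.
Ratio = √(1−f) = 0.89477961. Reduction = 100·(1 − 0.89477961) = 10.5220%.

10.5220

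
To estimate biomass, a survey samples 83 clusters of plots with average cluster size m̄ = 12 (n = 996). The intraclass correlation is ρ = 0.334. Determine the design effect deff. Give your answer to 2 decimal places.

4.67

deff = 1 + (12 − 1)·0.334 = 1 + 3.674 = 4.674.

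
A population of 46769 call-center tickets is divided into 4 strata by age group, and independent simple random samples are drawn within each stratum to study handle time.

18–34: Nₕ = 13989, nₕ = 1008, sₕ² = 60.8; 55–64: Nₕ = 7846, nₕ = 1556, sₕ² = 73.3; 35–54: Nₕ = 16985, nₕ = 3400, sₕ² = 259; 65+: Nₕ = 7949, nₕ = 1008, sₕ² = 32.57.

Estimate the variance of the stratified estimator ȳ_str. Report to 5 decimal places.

0.01492

Var(ȳ_str) = Σₕ Wₕ²(1 − fₕ)sₕ²/nₕ with Wₕ = Nₕ/N, N = 46769.
18–34: Wₕ = 0.29910838; term = 0.29910838²·(1 − 0.07205662)·60.8/1008 = 0.0050075085.
55–64: Wₕ = 0.16776070; term = 0.16776070²·(1 − 0.19831761)·73.3/1556 = 0.0010628627.
35–54: Wₕ = 0.36316791; term = 0.36316791²·(1 − 0.20017663)·259/3400 = 0.0080358139.
65+: Wₕ = 0.16996301; term = 0.16996301²·(1 − 0.12680840)·32.57/1008 = 8.1503376 × 10^-4.
Sum = 0.014921219.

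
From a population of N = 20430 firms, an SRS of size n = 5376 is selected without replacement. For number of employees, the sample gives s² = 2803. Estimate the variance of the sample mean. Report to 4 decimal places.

Under SRS without replacement, Var(ȳ) = (1 − f)·s²/n with f = n/N = 5376/20430 = 0.26314244.
Var(ȳ) = (1 − 0.26314244)·2803/5376 = 0.73685756·0.52139137 = 0.38419117.

0.3842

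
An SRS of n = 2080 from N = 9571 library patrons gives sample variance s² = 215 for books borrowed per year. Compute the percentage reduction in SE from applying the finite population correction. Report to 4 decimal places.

11.5310

f = n/N = 2080/9571 = 0.21732316.
SE_no-fpc = √(s²/n) = 0.32150487; SE_fpc = √((1−f)s²/n) = 0.28443223.
Ratio = √(1−f) = 0.88469025. Reduction = 100·(1 − 0.88469025) = 11.5310%.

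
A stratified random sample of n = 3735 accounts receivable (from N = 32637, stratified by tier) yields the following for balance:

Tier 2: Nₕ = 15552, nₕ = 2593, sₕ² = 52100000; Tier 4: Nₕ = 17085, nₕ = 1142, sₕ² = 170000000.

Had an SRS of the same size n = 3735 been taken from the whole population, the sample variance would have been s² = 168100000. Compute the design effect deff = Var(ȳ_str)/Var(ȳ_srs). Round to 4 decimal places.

Var(ȳ_str) = Σ Wₕ²(1−fₕ)sₕ²/nₕ with Wₕ = Nₕ/32637:
  Tier 2: (15552/32637)²·(1−2593/15552)·52100000/2593 = 3801.6531
  Tier 4: (17085/32637)²·(1−1142/17085)·170000000/1142 = 38066.889
  → Var(ȳ_str) = 41868.542.
Var(ȳ_srs) = (1 − 3735/32637)·168100000/3735 = 39856.097.
deff = 41868.542 / 39856.097 = 1.0505.

1.0505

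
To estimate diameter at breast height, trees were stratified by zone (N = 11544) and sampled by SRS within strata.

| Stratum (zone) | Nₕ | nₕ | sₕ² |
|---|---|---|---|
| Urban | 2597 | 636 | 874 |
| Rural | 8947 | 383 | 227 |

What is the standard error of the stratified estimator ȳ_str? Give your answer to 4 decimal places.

0.6271

Var(ȳ_str) = Σₕ Wₕ²(1 − fₕ)sₕ²/nₕ with Wₕ = Nₕ/N, N = 11544.
Urban: Wₕ = 0.22496535; term = 0.22496535²·(1 − 0.24489796)·874/636 = 0.05251595.
Rural: Wₕ = 0.77503465; term = 0.77503465²·(1 − 0.04280765)·227/383 = 0.34077564.
Sum = 0.39329159.
SE = √(0.39329159) = 0.6271.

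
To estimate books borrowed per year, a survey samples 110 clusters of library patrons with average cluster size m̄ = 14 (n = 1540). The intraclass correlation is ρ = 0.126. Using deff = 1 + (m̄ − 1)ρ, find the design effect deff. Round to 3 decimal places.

2.638

deff = 1 + (14 − 1)·0.126 = 1 + 1.638 = 2.638.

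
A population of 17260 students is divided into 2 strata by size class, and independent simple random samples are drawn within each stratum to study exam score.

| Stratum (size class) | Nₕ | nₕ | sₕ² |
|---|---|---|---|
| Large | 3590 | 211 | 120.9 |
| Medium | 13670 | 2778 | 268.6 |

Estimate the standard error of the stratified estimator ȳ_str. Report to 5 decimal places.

Var(ȳ_str) = Σₕ Wₕ²(1 − fₕ)sₕ²/nₕ with Wₕ = Nₕ/N, N = 17260.
Large: Wₕ = 0.20799537; term = 0.20799537²·(1 − 0.05877437)·120.9/211 = 0.02333162.
Medium: Wₕ = 0.79200463; term = 0.79200463²·(1 − 0.20321873)·268.6/2778 = 0.048324607.
Sum = 0.071656227.
SE = √(0.071656227) = 0.26769.

0.26769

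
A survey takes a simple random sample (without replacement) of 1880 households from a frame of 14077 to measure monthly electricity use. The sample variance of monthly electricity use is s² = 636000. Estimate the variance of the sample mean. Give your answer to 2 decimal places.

Under SRS without replacement, Var(ȳ) = (1 − f)·s²/n with f = n/N = 1880/14077 = 0.13355118.
Var(ȳ) = (1 − 0.13355118)·636000/1880 = 0.86644882·338.29787 = 293.11779.

293.12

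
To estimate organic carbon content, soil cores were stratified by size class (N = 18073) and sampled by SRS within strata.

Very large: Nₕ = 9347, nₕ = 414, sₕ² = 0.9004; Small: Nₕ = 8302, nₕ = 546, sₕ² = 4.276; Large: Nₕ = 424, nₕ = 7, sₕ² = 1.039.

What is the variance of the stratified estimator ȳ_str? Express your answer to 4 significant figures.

Var(ȳ_str) = Σₕ Wₕ²(1 − fₕ)sₕ²/nₕ with Wₕ = Nₕ/N, N = 18073.
Very large: Wₕ = 0.51718032; term = 0.51718032²·(1 − 0.04429229)·0.9004/414 = 5.5596087 × 10^-4.
Small: Wₕ = 0.45935927; term = 0.45935927²·(1 − 0.06576728)·4.276/546 = 0.0015438499.
Large: Wₕ = 0.02346041; term = 0.02346041²·(1 − 0.01650943)·1.039/7 = 8.0345012 × 10^-5.
Sum = 0.0021801558.

0.002180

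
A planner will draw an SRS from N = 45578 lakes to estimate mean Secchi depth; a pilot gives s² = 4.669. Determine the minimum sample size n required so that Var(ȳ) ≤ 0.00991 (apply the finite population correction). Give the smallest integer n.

467

Without fpc, n₀ = s²/D = 4.669/0.00991 = 471.1403.
With fpc, (1 − n/N)·s²/n ≤ D requires n ≥ n₀/(1 + n₀/N) = 471.1403/(1 + 471.1403/45578) = 466.3199.
Rounding up, n = 467.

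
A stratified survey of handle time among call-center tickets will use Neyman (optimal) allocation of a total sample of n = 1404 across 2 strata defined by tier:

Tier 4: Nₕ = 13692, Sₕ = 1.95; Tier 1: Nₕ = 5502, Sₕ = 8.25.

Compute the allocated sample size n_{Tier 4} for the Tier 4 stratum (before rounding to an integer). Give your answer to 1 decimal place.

520.0

Neyman allocation: nₕ = n·NₕSₕ / Σⱼ NⱼSⱼ.
Σ NⱼSⱼ = 13692·1.95 + 5502·8.25 = 72090.9.
n_{Tier 4} = 1404·13692·1.95 / 72090.9 = 520.0.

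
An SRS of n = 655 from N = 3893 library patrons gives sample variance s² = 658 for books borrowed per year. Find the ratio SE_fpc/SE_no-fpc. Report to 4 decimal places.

f = n/N = 655/3893 = 0.16825071.
SE_no-fpc = √(s²/n) = 1.0022875; SE_fpc = √((1−f)s²/n) = 0.91408907.
Ratio = √(1−f) = 0.91200290.

0.9120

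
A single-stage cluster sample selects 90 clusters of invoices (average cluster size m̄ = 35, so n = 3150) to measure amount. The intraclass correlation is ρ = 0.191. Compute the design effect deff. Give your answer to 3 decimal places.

deff = 1 + (35 − 1)·0.191 = 1 + 6.494 = 7.494.

7.494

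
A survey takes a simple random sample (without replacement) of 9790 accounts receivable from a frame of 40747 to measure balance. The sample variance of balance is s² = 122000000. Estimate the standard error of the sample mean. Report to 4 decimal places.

97.3016

Under SRS without replacement, Var(ȳ) = (1 − f)·s²/n with f = n/N = 9790/40747 = 0.24026309.
Var(ȳ) = (1 − 0.24026309)·122000000/9790 = 0.75973691·12461.696 = 9467.6102.
SE(ȳ) = √(9467.6102) = 97.3016.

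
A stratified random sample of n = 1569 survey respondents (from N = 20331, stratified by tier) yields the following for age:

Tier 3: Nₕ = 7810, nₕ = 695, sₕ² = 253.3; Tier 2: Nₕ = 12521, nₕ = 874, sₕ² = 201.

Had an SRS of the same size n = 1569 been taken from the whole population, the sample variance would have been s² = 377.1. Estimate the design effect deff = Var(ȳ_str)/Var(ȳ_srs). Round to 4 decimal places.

Var(ȳ_str) = Σ Wₕ²(1−fₕ)sₕ²/nₕ with Wₕ = Nₕ/20331:
  Tier 3: (7810/20331)²·(1−695/7810)·253.3/695 = 0.048995799
  Tier 2: (12521/20331)²·(1−874/12521)·201/874 = 0.081137241
  → Var(ȳ_str) = 0.13013304.
Var(ȳ_srs) = (1 − 1569/20331)·377.1/1569 = 0.22179614.
deff = 0.13013304 / 0.22179614 = 0.5867.

0.5867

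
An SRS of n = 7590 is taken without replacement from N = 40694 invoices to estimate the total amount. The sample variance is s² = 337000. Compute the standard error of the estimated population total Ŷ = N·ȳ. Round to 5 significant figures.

Var(Ŷ) = N²·Var(ȳ) = N²·(1 − n/N)·s²/n.
f = 7590/40694 = 0.18651398; Var(ȳ) = 0.81348602·337000/7590 = 36.119208.
Var(Ŷ) = 40694² · 36.119208 = 5.9813468 × 10^10.
SE(Ŷ) = √(5.9813468 × 10^10) = 244570.

244570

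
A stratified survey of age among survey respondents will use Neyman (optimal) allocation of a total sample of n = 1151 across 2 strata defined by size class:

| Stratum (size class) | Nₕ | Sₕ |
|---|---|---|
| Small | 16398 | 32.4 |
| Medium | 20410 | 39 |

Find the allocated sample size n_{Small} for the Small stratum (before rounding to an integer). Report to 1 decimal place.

Neyman allocation: nₕ = n·NₕSₕ / Σⱼ NⱼSⱼ.
Σ NⱼSⱼ = 16398·32.4 + 20410·39 = 1.3272852 × 10^6.
n_{Small} = 1151·16398·32.4 / (1.3272852 × 10^6) = 460.7.

460.7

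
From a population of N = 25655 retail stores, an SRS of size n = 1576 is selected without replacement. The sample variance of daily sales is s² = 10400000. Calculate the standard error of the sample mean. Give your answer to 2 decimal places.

78.70

Under SRS without replacement, Var(ȳ) = (1 − f)·s²/n with f = n/N = 1576/25655 = 0.06143052.
Var(ȳ) = (1 − 0.06143052)·10400000/1576 = 0.93856948·6598.9848 = 6193.6057.
SE(ȳ) = √(6193.6057) = 78.70.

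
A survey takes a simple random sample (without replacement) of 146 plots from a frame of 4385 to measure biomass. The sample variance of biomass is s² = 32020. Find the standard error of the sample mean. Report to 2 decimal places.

Under SRS without replacement, Var(ȳ) = (1 − f)·s²/n with f = n/N = 146/4385 = 0.03329532.
Var(ȳ) = (1 − 0.03329532)·32020/146 = 0.96670468·219.31507 = 212.0129.
SE(ȳ) = √(212.0129) = 14.56.

14.56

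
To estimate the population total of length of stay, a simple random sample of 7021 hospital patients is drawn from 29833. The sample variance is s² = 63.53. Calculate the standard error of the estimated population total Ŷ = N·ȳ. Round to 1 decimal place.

Var(Ŷ) = N²·Var(ȳ) = N²·(1 − n/N)·s²/n.
f = 7021/29833 = 0.23534341; Var(ȳ) = 0.76465659·63.53/7021 = 0.0069190476.
Var(Ŷ) = 29833² · 0.0069190476 = 6.1580069 × 10^6.
SE(Ŷ) = √(6.1580069 × 10^6) = 2481.5.

2481.5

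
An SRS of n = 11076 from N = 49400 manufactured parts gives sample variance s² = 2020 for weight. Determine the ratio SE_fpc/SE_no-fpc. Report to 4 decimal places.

f = n/N = 11076/49400 = 0.22421053.
SE_no-fpc = √(s²/n) = 0.42705539; SE_fpc = √((1−f)s²/n) = 0.37614574.
Ratio = √(1−f) = 0.88078912.

0.8808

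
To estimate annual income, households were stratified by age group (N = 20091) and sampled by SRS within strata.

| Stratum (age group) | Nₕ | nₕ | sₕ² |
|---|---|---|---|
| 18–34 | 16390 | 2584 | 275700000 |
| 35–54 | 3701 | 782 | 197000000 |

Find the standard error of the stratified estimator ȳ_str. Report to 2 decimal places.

257.98

Var(ȳ_str) = Σₕ Wₕ²(1 − fₕ)sₕ²/nₕ with Wₕ = Nₕ/N, N = 20091.
18–34: Wₕ = 0.81578816; term = 0.81578816²·(1 − 0.15765711)·275700000/2584 = 59811.951.
35–54: Wₕ = 0.18421184; term = 0.18421184²·(1 − 0.21129424)·197000000/782 = 6742.3229.
Sum = 66554.274.
SE = √(66554.274) = 257.98.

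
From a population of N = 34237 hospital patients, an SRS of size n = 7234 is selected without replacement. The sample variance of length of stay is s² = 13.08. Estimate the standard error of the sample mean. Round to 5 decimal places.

Under SRS without replacement, Var(ȳ) = (1 − f)·s²/n with f = n/N = 7234/34237 = 0.21129188.
Var(ȳ) = (1 − 0.21129188)·13.08/7234 = 0.78870812·0.0018081283 = 0.0014260855.
SE(ȳ) = √(0.0014260855) = 0.03776.

0.03776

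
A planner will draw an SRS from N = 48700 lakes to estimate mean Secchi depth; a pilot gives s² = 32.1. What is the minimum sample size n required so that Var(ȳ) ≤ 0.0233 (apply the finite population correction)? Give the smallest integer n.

1340

Without fpc, n₀ = s²/D = 32.1/0.0233 = 1377.6824.
With fpc, (1 − n/N)·s²/n ≤ D requires n ≥ n₀/(1 + n₀/N) = 1377.6824/(1 + 1377.6824/48700) = 1339.7811.
Rounding up, n = 1340.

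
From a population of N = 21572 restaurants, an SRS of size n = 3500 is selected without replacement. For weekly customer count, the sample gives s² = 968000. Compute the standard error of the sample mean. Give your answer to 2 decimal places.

15.22

Under SRS without replacement, Var(ȳ) = (1 − f)·s²/n with f = n/N = 3500/21572 = 0.16224736.
Var(ȳ) = (1 − 0.16224736)·968000/3500 = 0.83775264·276.57143 = 231.69845.
SE(ȳ) = √(231.69845) = 15.22.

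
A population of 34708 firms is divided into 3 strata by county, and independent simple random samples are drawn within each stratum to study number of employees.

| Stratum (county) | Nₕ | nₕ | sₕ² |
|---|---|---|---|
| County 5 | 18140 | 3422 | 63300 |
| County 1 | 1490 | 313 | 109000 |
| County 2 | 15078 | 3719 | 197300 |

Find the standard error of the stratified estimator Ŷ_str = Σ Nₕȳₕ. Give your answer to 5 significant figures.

Var(Ŷ_str) = Σₕ Nₕ²(1 − fₕ)sₕ²/nₕ.
County 5: 18140²·(1 − 3422/18140)·63300/3422 = 4.9386675 × 10^9.
County 1: 1490²·(1 − 313/1490)·109000/313 = 6.1072387 × 10^8.
County 2: 15078²·(1 − 3719/15078)·197300/3719 = 9.0862513 × 10^9.
Sum = 1.4635643 × 10^10.
SE = √(1.4635643 × 10^10) = 120980.

120980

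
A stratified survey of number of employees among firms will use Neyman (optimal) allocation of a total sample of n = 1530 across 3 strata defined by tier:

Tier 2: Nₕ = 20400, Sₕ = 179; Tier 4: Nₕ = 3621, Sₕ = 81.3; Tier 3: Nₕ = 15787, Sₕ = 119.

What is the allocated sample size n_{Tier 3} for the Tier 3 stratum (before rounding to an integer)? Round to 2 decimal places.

493.48

Neyman allocation: nₕ = n·NₕSₕ / Σⱼ NⱼSⱼ.
Σ NⱼSⱼ = 20400·179 + 3621·81.3 + 15787·119 = 5.8246403 × 10^6.
n_{Tier 3} = 1530·15787·119 / (5.8246403 × 10^6) = 493.48.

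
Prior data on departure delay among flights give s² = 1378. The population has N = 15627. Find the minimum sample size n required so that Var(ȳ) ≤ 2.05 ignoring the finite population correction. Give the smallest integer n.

Without fpc, n₀ = s²/D = 1378/2.05 = 672.1951.
Rounding up, n = 673.

673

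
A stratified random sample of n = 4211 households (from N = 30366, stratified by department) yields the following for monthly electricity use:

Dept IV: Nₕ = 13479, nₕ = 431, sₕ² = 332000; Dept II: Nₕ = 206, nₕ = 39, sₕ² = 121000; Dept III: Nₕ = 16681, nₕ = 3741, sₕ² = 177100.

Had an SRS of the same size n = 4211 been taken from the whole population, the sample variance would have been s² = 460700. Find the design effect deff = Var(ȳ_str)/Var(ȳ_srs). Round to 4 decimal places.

Var(ȳ_str) = Σ Wₕ²(1−fₕ)sₕ²/nₕ with Wₕ = Nₕ/30366:
  Dept IV: (13479/30366)²·(1−431/13479)·332000/431 = 146.92214
  Dept II: (206/30366)²·(1−39/206)·121000/39 = 0.11575221
  Dept III: (16681/30366)²·(1−3741/16681)·177100/3741 = 11.081844
  → Var(ȳ_str) = 158.11974.
Var(ȳ_srs) = (1 − 4211/30366)·460700/4211 = 94.232369.
deff = 158.11974 / 94.232369 = 1.6780.

1.6780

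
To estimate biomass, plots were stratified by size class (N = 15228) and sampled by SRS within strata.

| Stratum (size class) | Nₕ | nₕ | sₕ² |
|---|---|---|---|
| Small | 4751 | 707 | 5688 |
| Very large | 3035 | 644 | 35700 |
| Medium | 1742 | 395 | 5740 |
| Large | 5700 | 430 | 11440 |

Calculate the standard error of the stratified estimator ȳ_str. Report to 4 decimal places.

Var(ȳ_str) = Σₕ Wₕ²(1 − fₕ)sₕ²/nₕ with Wₕ = Nₕ/N, N = 15228.
Small: Wₕ = 0.31199107; term = 0.31199107²·(1 − 0.14881078)·5688/707 = 0.66657745.
Very large: Wₕ = 0.19930391; term = 0.19930391²·(1 − 0.21219110)·35700/644 = 1.734742.
Medium: Wₕ = 0.11439454; term = 0.11439454²·(1 − 0.22675086)·5740/395 = 0.14704315.
Large: Wₕ = 0.37431048; term = 0.37431048²·(1 − 0.07543860)·11440/430 = 3.4463335.
Sum = 5.9946961.
SE = √(5.9946961) = 2.4484.

2.4484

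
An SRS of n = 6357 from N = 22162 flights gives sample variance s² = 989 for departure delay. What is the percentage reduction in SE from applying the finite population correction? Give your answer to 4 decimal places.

f = n/N = 6357/22162 = 0.28684234.
SE_no-fpc = √(s²/n) = 0.39443191; SE_fpc = √((1−f)s²/n) = 0.33309247.
Ratio = √(1−f) = 0.84448662. Reduction = 100·(1 − 0.84448662) = 15.5513%.

15.5513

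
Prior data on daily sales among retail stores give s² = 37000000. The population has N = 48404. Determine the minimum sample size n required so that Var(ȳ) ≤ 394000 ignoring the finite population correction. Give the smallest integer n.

94

Without fpc, n₀ = s²/D = 37000000/394000 = 93.9086.
Rounding up, n = 94.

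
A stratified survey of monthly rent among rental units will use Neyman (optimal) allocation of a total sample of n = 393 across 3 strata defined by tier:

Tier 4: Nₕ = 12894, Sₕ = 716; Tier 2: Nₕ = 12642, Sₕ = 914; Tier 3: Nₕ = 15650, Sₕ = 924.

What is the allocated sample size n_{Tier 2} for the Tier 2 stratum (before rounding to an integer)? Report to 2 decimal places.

128.83

Neyman allocation: nₕ = n·NₕSₕ / Σⱼ NⱼSⱼ.
Σ NⱼSⱼ = 12894·716 + 12642·914 + 15650·924 = 3.5247492 × 10^7.
n_{Tier 2} = 393·12642·914 / (3.5247492 × 10^7) = 128.83.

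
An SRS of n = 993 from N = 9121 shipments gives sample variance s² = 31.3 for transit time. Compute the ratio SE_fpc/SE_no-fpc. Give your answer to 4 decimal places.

f = n/N = 993/9121 = 0.10886964.
SE_no-fpc = √(s²/n) = 0.17754054; SE_fpc = √((1−f)s²/n) = 0.16759774.
Ratio = √(1−f) = 0.94399701.

0.9440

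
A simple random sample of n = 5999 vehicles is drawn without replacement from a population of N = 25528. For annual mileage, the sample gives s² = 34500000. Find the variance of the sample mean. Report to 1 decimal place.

Under SRS without replacement, Var(ȳ) = (1 − f)·s²/n with f = n/N = 5999/25528 = 0.23499687.
Var(ȳ) = (1 − 0.23499687)·34500000/5999 = 0.76500313·5750.9585 = 4399.5013.

4399.5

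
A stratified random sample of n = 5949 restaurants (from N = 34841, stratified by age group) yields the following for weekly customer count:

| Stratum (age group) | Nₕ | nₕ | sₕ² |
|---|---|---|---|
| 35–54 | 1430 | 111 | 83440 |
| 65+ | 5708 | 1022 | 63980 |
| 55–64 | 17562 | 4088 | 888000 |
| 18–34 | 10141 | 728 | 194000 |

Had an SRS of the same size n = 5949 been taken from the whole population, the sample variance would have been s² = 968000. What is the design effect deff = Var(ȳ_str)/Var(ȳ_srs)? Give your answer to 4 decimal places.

Var(ȳ_str) = Σ Wₕ²(1−fₕ)sₕ²/nₕ with Wₕ = Nₕ/34841:
  35–54: (1430/34841)²·(1−111/1430)·83440/111 = 1.1680217
  65+: (5708/34841)²·(1−1022/5708)·63980/1022 = 1.3794259
  55–64: (17562/34841)²·(1−4088/17562)·888000/4088 = 42.34395
  18–34: (10141/34841)²·(1−728/10141)·194000/728 = 20.955497
  → Var(ȳ_str) = 65.846895.
Var(ȳ_srs) = (1 − 5949/34841)·968000/5949 = 134.93306.
deff = 65.846895 / 134.93306 = 0.4880.

0.4880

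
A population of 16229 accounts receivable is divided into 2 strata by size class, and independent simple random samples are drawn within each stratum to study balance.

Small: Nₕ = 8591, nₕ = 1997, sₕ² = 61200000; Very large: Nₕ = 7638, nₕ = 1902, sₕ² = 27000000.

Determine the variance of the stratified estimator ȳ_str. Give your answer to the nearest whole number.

8953

Var(ȳ_str) = Σₕ Wₕ²(1 − fₕ)sₕ²/nₕ with Wₕ = Nₕ/N, N = 16229.
Small: Wₕ = 0.52936102; term = 0.52936102²·(1 − 0.23245257)·61200000/1997 = 6591.4733.
Very large: Wₕ = 0.47063898; term = 0.47063898²·(1 − 0.24901807)·27000000/1902 = 2361.34.
Sum = 8952.8133.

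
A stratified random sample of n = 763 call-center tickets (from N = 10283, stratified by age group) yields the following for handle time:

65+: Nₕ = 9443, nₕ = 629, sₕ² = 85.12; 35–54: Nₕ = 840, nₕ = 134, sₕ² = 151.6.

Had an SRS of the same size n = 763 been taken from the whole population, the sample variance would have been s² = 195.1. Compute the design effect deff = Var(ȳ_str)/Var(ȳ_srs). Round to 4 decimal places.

0.4768

Var(ȳ_str) = Σ Wₕ²(1−fₕ)sₕ²/nₕ with Wₕ = Nₕ/10283:
  65+: (9443/10283)²·(1−629/9443)·85.12/629 = 0.10651833
  35–54: (840/10283)²·(1−134/840)·151.6/134 = 0.0063451036
  → Var(ȳ_str) = 0.11286343.
Var(ȳ_srs) = (1 − 763/10283)·195.1/763 = 0.23672812.
deff = 0.11286343 / 0.23672812 = 0.4768.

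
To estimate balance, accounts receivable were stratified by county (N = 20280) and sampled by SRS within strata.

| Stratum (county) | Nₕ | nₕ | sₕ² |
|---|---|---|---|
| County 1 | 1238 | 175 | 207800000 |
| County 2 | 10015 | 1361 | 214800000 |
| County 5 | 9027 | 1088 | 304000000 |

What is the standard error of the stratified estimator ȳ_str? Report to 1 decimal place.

292.8

Var(ȳ_str) = Σₕ Wₕ²(1 − fₕ)sₕ²/nₕ with Wₕ = Nₕ/N, N = 20280.
County 1: Wₕ = 0.06104536; term = 0.06104536²·(1 − 0.14135703)·207800000/175 = 3799.4917.
County 2: Wₕ = 0.49383629; term = 0.49383629²·(1 − 0.13589616)·214800000/1361 = 33258.916.
County 5: Wₕ = 0.44511834; term = 0.44511834²·(1 − 0.12052731)·304000000/1088 = 48687.562.
Sum = 85745.97.
SE = √(85745.97) = 292.8.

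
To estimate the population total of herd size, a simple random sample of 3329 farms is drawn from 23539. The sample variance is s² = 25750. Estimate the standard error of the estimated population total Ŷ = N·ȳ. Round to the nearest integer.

Var(Ŷ) = N²·Var(ȳ) = N²·(1 − n/N)·s²/n.
f = 3329/23539 = 0.14142487; Var(ȳ) = 0.85857513·25750/3329 = 6.6411263.
Var(Ŷ) = 23539² · 6.6411263 = 3.6797453 × 10^9.
SE(Ŷ) = √(3.6797453 × 10^9) = 60661.

60661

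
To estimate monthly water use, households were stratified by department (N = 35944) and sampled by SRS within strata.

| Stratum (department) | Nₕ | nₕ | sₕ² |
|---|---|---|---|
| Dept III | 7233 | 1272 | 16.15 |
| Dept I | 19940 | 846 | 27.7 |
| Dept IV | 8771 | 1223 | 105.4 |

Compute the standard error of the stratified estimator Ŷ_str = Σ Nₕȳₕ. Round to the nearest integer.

Var(Ŷ_str) = Σₕ Nₕ²(1 − fₕ)sₕ²/nₕ.
Dept III: 7233²·(1 − 1272/7233)·16.15/1272 = 547422.95.
Dept I: 19940²·(1 − 846/19940)·27.7/846 = 1.2466125 × 10^7.
Dept IV: 8771²·(1 − 1223/8771)·105.4/1223 = 5.705519 × 10^6.
Sum = 1.8719067 × 10^7.
SE = √(1.8719067 × 10^7) = 4327.

4327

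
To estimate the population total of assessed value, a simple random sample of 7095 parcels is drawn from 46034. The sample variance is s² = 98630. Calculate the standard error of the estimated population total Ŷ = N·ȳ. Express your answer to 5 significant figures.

Var(Ŷ) = N²·Var(ȳ) = N²·(1 − n/N)·s²/n.
f = 7095/46034 = 0.15412521; Var(ȳ) = 0.84587479·98630/7095 = 11.758792.
Var(Ŷ) = 46034² · 11.758792 = 2.4918399 × 10^10.
SE(Ŷ) = √(2.4918399 × 10^10) = 157860.

157860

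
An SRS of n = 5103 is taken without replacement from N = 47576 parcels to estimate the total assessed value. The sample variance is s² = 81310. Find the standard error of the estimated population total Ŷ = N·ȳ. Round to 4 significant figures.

Var(Ŷ) = N²·Var(ȳ) = N²·(1 − n/N)·s²/n.
f = 5103/47576 = 0.10725996; Var(ȳ) = 0.89274004·81310/5103 = 14.224709.
Var(Ŷ) = 47576² · 14.224709 = 3.2197284 × 10^10.
SE(Ŷ) = √(3.2197284 × 10^10) = 179400.

179400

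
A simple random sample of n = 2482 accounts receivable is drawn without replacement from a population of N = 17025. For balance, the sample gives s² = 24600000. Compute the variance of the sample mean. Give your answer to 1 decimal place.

8466.4

Under SRS without replacement, Var(ȳ) = (1 − f)·s²/n with f = n/N = 2482/17025 = 0.14578561.
Var(ȳ) = (1 − 0.14578561)·24600000/2482 = 0.85421439·9911.3618 = 8466.4279.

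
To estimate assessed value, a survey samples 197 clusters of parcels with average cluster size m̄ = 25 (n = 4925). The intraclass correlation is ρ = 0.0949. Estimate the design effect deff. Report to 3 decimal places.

3.278

deff = 1 + (25 − 1)·0.0949 = 1 + 2.2776 = 3.2776.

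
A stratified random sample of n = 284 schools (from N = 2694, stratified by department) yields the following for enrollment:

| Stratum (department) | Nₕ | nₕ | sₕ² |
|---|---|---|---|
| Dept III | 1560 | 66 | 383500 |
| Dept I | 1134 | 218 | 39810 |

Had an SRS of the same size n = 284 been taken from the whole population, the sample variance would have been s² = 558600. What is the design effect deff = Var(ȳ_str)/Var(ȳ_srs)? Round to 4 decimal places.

Var(ȳ_str) = Σ Wₕ²(1−fₕ)sₕ²/nₕ with Wₕ = Nₕ/2694:
  Dept III: (1560/2694)²·(1−66/1560)·383500/66 = 1865.9562
  Dept I: (1134/2694)²·(1−218/1134)·39810/218 = 26.136596
  → Var(ȳ_str) = 1892.0928.
Var(ȳ_srs) = (1 − 284/2694)·558600/284 = 1759.5517.
deff = 1892.0928 / 1759.5517 = 1.0753.

1.0753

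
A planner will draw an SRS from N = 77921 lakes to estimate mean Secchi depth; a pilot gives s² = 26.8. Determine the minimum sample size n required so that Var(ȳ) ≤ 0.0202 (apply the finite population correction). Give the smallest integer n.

1305

Without fpc, n₀ = s²/D = 26.8/0.0202 = 1326.7327.
With fpc, (1 − n/N)·s²/n ≤ D requires n ≥ n₀/(1 + n₀/N) = 1326.7327/(1 + 1326.7327/77921) = 1304.5211.
Rounding up, n = 1305.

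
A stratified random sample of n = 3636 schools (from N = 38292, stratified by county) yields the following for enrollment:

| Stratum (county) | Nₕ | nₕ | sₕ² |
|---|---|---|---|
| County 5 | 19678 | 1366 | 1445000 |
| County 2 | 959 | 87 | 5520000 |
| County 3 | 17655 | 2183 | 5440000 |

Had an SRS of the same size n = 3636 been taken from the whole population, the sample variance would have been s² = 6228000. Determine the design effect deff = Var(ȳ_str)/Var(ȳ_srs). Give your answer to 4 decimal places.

0.4905

Var(ȳ_str) = Σ Wₕ²(1−fₕ)sₕ²/nₕ with Wₕ = Nₕ/38292:
  County 5: (19678/38292)²·(1−1366/19678)·1445000/1366 = 259.96674
  County 2: (959/38292)²·(1−87/959)·5520000/87 = 36.185853
  County 3: (17655/38292)²·(1−2183/17655)·5440000/2183 = 464.24073
  → Var(ȳ_str) = 760.39332.
Var(ȳ_srs) = (1 − 3636/38292)·6228000/3636 = 1550.2263.
deff = 760.39332 / 1550.2263 = 0.4905.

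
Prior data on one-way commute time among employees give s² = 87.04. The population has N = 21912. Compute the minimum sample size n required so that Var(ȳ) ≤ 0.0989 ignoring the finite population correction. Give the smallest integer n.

Without fpc, n₀ = s²/D = 87.04/0.0989 = 880.0809.
Rounding up, n = 881.

881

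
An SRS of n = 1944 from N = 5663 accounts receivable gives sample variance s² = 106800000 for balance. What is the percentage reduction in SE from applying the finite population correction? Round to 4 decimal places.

f = n/N = 1944/5663 = 0.34328095.
SE_no-fpc = √(s²/n) = 234.38915; SE_fpc = √((1−f)s²/n) = 189.94475.
Ratio = √(1−f) = 0.81038204. Reduction = 100·(1 − 0.81038204) = 18.9618%.

18.9618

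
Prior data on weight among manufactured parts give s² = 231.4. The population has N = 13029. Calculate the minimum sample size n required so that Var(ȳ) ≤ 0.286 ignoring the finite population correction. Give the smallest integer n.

810

Without fpc, n₀ = s²/D = 231.4/0.286 = 809.0909.
Rounding up, n = 810.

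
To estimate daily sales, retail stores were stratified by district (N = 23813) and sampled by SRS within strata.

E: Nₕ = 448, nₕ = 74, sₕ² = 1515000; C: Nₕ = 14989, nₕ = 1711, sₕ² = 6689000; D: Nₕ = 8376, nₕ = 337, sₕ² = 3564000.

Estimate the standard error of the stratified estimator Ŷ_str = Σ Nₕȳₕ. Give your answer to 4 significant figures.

1.222 × 10^6

Var(Ŷ_str) = Σₕ Nₕ²(1 − fₕ)sₕ²/nₕ.
E: 448²·(1 − 74/448)·1515000/74 = 3.4302876 × 10^9.
C: 14989²·(1 − 1711/14989)·6689000/1711 = 7.7806613 × 10^11.
D: 8376²·(1 − 337/8376)·3564000/337 = 7.1210903 × 10^11.
Sum = 1.4936054 × 10^12.
SE = √(1.4936054 × 10^12) = 1.222 × 10^6.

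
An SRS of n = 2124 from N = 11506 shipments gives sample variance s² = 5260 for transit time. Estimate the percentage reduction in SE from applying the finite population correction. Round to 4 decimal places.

f = n/N = 2124/11506 = 0.18459934.
SE_no-fpc = √(s²/n) = 1.5736771; SE_fpc = √((1−f)s²/n) = 1.4210231.
Ratio = √(1−f) = 0.90299538. Reduction = 100·(1 − 0.90299538) = 9.7005%.

9.7005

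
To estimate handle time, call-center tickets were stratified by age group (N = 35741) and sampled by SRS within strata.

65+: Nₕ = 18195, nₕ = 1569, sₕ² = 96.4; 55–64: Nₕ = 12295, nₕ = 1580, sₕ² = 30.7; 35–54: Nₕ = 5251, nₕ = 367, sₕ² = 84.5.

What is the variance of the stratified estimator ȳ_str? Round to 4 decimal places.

0.0212

Var(ȳ_str) = Σₕ Wₕ²(1 − fₕ)sₕ²/nₕ with Wₕ = Nₕ/N, N = 35741.
65+: Wₕ = 0.50907921; term = 0.50907921²·(1 − 0.08623248)·96.4/1569 = 0.014549917.
55–64: Wₕ = 0.34400269; term = 0.34400269²·(1 − 0.12850752)·30.7/1580 = 0.0020038656.
35–54: Wₕ = 0.14691811; term = 0.14691811²·(1 − 0.06989145)·84.5/367 = 0.0046224787.
Sum = 0.021176261.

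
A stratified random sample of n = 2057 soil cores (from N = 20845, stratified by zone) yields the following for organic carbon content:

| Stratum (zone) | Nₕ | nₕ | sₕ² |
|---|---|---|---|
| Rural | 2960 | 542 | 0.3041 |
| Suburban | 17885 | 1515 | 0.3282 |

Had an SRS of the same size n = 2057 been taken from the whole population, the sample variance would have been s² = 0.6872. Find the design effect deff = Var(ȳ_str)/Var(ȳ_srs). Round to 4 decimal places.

0.5155

Var(ȳ_str) = Σ Wₕ²(1−fₕ)sₕ²/nₕ with Wₕ = Nₕ/20845:
  Rural: (2960/20845)²·(1−542/2960)·0.3041/542 = 9.2419016 × 10^-6
  Suburban: (17885/20845)²·(1−1515/17885)·0.3282/1515 = 1.4596871 × 10^-4
  → Var(ȳ_str) = 1.5521061 × 10^-4.
Var(ȳ_srs) = (1 − 2057/20845)·0.6872/2057 = 3.0111162 × 10^-4.
deff = (1.5521061 × 10^-4) / (3.0111162 × 10^-4) = 0.5155.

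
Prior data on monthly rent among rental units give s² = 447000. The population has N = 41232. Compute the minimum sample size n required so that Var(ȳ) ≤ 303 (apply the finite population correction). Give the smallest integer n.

1425

Without fpc, n₀ = s²/D = 447000/303 = 1475.2475.
With fpc, (1 − n/N)·s²/n ≤ D requires n ≥ n₀/(1 + n₀/N) = 1475.2475/(1 + 1475.2475/41232) = 1424.2876.
Rounding up, n = 1425.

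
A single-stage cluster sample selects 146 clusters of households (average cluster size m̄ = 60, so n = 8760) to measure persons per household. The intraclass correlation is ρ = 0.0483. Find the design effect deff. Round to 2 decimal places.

3.85

deff = 1 + (60 − 1)·0.0483 = 1 + 2.8497 = 3.8497.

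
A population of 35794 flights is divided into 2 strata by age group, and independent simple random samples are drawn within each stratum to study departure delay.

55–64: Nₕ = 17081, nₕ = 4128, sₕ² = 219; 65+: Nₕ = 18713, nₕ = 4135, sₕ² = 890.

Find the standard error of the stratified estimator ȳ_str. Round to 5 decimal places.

0.23450

Var(ȳ_str) = Σₕ Wₕ²(1 − fₕ)sₕ²/nₕ with Wₕ = Nₕ/N, N = 35794.
55–64: Wₕ = 0.47720288; term = 0.47720288²·(1 − 0.24167203)·219/4128 = 0.0091615217.
65+: Wₕ = 0.52279712; term = 0.52279712²·(1 − 0.22096938)·890/4135 = 0.045828473.
Sum = 0.054989995.
SE = √(0.054989995) = 0.23450.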